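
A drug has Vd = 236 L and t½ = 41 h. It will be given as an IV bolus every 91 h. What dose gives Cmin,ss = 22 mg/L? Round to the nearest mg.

τ/t½ = 91/41 ≈ 2.2195, so f = (1/2)^(91/41) ≈ 0.214714.
Cmin,ss = (D/Vd)·f/(1−f), so D = Cmin,ss·Vd·(1−f)/f.
D = 22 × 236 × (1−f)/f ≈ 22 × 236 × 3.65736 ≈ 18989.01 mg.

18989 mg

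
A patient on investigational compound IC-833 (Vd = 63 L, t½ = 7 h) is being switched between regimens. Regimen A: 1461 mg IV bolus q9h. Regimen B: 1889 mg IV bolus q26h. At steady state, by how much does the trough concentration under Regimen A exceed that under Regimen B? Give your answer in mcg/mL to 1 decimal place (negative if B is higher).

13.7 mcg/mL

Regimen A: f = (1/2)^(9/7) ≈ 0.4102; Cmin,ss = (1461/63)·f/(1−f) ≈ 16.129 mcg/mL.
Regimen B: f = (1/2)^(26/7) ≈ 0.0762; Cmin,ss = (1889/63)·f/(1−f) ≈ 2.473 mcg/mL.
Difference ≈ 16.129 − 2.473 ≈ 13.656 mcg/mL.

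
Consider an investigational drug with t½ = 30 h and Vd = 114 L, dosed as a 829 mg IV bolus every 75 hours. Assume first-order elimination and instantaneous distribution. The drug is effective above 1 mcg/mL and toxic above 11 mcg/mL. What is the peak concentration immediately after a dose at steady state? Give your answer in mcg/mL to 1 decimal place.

k = ln2/t½ = ln2/30 ≈ 0.023105 h⁻¹; fraction remaining f = e^(−kτ) = e^(−0.023105×75) ≈ 0.1768.
Accumulation ratio R = 1/(1 − f) ≈ 1/0.8232 ≈ 1.2148.
Each bolus raises the concentration by D/Vd = 829/114 ≈ 7.272 mcg/mL.
Cmax,ss = C₀/(1 − f) ≈ 7.272/0.8232 ≈ 8.834 mcg/mL.
Peak 8.8 mcg/mL vs MTC 11 mcg/mL: below toxic threshold.

8.8 mcg/mL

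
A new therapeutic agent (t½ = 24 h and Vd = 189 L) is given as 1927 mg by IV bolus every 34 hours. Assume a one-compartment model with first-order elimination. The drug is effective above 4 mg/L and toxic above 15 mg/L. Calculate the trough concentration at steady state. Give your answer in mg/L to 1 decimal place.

6.1 mg/L

τ/t½ = 34/24 ≈ 1.4167, so fraction remaining f = (1/2)^(34/24) ≈ 0.3746.
At steady state, accumulation factor R = 1/(1 − e^(−kτ)) ≈ 1.5990.
Each bolus raises the concentration by D/Vd = 1927/189 ≈ 10.196 mg/L.
Steady-state peak Cmax,ss = C₀·R ≈ 10.196 × 1.5990 ≈ 16.303 mg/L.
One interval later, Cmin,ss = Cmax,ss·e^(−kτ) ≈ 16.303 × 0.3746 ≈ 6.107 mg/L.
Trough 6.1 mg/L vs MEC 4 mg/L: adequate.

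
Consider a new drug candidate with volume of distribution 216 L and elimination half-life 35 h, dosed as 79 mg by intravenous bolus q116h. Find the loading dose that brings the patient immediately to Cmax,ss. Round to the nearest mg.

88 mg

f = (1/2)^(116/35) ≈ 0.100531; accumulation ratio R = 1/(1−f) ≈ 1.11177.
Loading dose to hit Cmax,ss on first dose: D_load = D_maint·R ≈ 79 × 1.11177 ≈ 87.83 mg.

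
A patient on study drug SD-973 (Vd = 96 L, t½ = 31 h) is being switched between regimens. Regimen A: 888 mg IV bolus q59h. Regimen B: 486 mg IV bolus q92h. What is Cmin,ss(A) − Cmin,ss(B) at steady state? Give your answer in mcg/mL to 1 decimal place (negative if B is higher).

Regimen A: f = (1/2)^(59/31) ≈ 0.2673; Cmin,ss = (888/96)·f/(1−f) ≈ 3.375 mcg/mL.
Regimen B: f = (1/2)^(92/31) ≈ 0.1278; Cmin,ss = (486/96)·f/(1−f) ≈ 0.742 mcg/mL.
Difference ≈ 3.375 − 0.742 ≈ 2.633 mcg/mL.

2.6 mcg/mL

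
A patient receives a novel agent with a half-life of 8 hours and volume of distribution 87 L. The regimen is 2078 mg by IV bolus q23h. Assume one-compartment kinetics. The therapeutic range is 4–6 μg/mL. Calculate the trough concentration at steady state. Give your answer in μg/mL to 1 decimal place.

k = ln2/t½ = ln2/8 ≈ 0.086643 h⁻¹; fraction remaining f = e^(−kτ) = e^(−0.086643×23) ≈ 0.1363.
At steady state, accumulation factor R = 1/(1 − e^(−kτ)) ≈ 1.1578.
Single-dose peak C₀ = D/Vd = 2078/87 ≈ 23.885 μg/mL.
Cmax,ss = C₀/(1 − f) ≈ 23.885/0.8637 ≈ 27.654 μg/mL.
Steady-state trough Cmin,ss = Cmax,ss·f ≈ 27.654 × 0.1363 ≈ 3.769 μg/mL.
Trough 3.8 μg/mL vs MEC 4 μg/mL: subtherapeutic.

3.8 μg/mL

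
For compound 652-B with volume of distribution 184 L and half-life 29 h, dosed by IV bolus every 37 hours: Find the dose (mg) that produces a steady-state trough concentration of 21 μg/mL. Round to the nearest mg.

5492 mg

τ/t½ = 37/29 ≈ 1.2759, so f = (1/2)^(37/29) ≈ 0.412978.
Cmin,ss = (D/Vd)·f/(1−f), so D = Cmin,ss·Vd·(1−f)/f.
D = 21 × 184 × (1−f)/f ≈ 21 × 184 × 1.42144 ≈ 5492.44 mg.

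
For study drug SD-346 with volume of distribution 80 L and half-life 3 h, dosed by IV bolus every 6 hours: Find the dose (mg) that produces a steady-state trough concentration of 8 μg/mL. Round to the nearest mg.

1920 mg

τ/t½ = 6/3 ≈ 2, so f = (1/2)^(6/3) ≈ 0.250000.
Cmin,ss = (D/Vd)·f/(1−f), so D = Cmin,ss·Vd·(1−f)/f.
D = 8 × 80 × (1−f)/f ≈ 8 × 80 × 3.00000 ≈ 1920.00 mg.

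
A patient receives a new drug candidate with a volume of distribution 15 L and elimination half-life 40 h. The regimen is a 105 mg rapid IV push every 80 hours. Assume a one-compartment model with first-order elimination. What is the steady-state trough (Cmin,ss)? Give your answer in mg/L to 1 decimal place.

2.3 mg/L

τ = 80 h = 2 half-lives, so f = (1/2)^2 = 0.25.
Accumulation ratio R = 1/(1 − f) = 1/0.75 = 4/3.
Single-dose peak C₀ = D/Vd = 105/15 = 7 mg/L.
Steady-state peak Cmax,ss = C₀·R = 7 × 4/3 ≈ 9.333 mg/L.
Steady-state trough Cmin,ss = Cmax,ss·f ≈ 9.333 × 0.25 ≈ 2.333 mg/L.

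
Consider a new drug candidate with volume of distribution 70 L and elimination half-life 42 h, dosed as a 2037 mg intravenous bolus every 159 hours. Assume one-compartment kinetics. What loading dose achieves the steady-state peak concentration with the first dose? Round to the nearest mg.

f = (1/2)^(159/42) ≈ 0.072508; accumulation ratio R = 1/(1−f) ≈ 1.07818.
Loading dose to hit Cmax,ss on first dose: D_load = D_maint·R ≈ 2037 × 1.07818 ≈ 2196.25 mg.

2196 mg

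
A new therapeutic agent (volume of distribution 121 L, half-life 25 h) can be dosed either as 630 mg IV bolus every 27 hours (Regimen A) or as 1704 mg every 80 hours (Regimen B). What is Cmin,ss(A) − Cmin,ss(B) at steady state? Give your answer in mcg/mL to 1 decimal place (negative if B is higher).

Regimen A: f = (1/2)^(27/25) ≈ 0.4730; Cmin,ss = (630/121)·f/(1−f) ≈ 4.673 mcg/mL.
Regimen B: f = (1/2)^(80/25) ≈ 0.1088; Cmin,ss = (1704/121)·f/(1−f) ≈ 1.719 mcg/mL.
Difference ≈ 4.673 − 1.719 ≈ 2.954 mcg/mL.

3.0 mcg/mL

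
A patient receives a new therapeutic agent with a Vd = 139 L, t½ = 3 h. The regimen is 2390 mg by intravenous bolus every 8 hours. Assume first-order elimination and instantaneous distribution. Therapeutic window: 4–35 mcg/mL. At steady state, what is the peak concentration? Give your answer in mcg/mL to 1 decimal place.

k = ln2/t½ = ln2/3 ≈ 0.231049 h⁻¹; fraction remaining f = e^(−kτ) = e^(−0.231049×8) ≈ 0.1575.
At steady state, accumulation factor R = 1/(1 − e^(−kτ)) ≈ 1.1869.
Single-dose peak C₀ = D/Vd = 2390/139 ≈ 17.194 mcg/mL.
Steady-state peak Cmax,ss = C₀·R ≈ 17.194 × 1.1869 ≈ 20.408 mcg/mL.
Peak 20.4 mcg/mL vs MTC 35 mcg/mL: below toxic threshold.

20.4 mcg/mL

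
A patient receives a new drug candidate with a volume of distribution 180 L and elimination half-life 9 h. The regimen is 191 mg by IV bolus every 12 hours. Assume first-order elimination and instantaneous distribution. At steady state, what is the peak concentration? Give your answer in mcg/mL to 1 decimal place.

1.8 mcg/mL

k = ln2/t½ = ln2/9 ≈ 0.077016 h⁻¹; fraction remaining f = e^(−kτ) = e^(−0.077016×12) ≈ 0.3969.
Accumulation ratio R = 1/(1 − f) ≈ 1/0.6031 ≈ 1.6581.
Single-dose peak C₀ = D/Vd = 191/180 ≈ 1.061 mcg/mL.
Cmax,ss = C₀/(1 − f) ≈ 1.061/0.6031 ≈ 1.759 mcg/mL.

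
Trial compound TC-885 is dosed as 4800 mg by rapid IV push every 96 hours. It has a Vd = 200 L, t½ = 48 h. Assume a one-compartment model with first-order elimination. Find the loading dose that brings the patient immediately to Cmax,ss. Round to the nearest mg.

f = (1/2)^(96/48) ≈ 0.250000; accumulation ratio R = 1/(1−f) ≈ 1.33333.
Loading dose to hit Cmax,ss on first dose: D_load = D_maint·R ≈ 4800 × 1.33333 ≈ 6399.98 mg.

6400 mg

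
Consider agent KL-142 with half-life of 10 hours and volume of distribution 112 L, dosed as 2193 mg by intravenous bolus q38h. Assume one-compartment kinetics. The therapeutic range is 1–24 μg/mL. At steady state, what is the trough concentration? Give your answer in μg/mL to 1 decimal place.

τ/t½ = 38/10 ≈ 3.8, so fraction remaining f = (1/2)^(38/10) ≈ 0.0718.
At steady state, accumulation factor R = 1/(1 − e^(−kτ)) ≈ 1.0774.
Each bolus raises the concentration by D/Vd = 2193/112 ≈ 19.580 μg/mL.
Cmax,ss = C₀/(1 − f) ≈ 19.580/0.9282 ≈ 21.095 μg/mL.
One interval later, Cmin,ss = Cmax,ss·e^(−kτ) ≈ 21.095 × 0.0718 ≈ 1.515 μg/mL.
Trough 1.5 μg/mL vs MEC 1 μg/mL: adequate.

1.5 μg/mL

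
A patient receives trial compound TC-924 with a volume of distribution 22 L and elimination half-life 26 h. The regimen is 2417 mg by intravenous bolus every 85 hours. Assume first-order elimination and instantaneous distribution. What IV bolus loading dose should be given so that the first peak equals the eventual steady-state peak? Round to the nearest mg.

f = (1/2)^(85/26) ≈ 0.103720; accumulation ratio R = 1/(1−f) ≈ 1.11572.
Loading dose to hit Cmax,ss on first dose: D_load = D_maint·R ≈ 2417 × 1.11572 ≈ 2696.70 mg.

2697 mg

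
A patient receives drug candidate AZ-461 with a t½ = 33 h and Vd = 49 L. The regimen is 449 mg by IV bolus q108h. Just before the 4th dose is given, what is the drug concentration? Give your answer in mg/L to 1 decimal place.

f = (1/2)^(τ/t½) = (1/2)^(108/33) ≈ 0.1035.
C₀ = D/Vd = 449/49 ≈ 9.163 mg/L.
Before the 4th dose, 3 doses have been given. Superposition: Cmin = C₀·(f + f² + … + f^3).
≈ 9.163 × (0.1035 + 0.0107 + 0.0011) ≈ 9.163 × 0.1153 ≈ 1.056 mg/L.

1.1 mg/L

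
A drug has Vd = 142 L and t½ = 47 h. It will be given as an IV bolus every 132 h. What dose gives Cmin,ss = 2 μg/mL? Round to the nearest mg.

1706 mg

τ/t½ = 132/47 ≈ 2.8085, so f = (1/2)^(132/47) ≈ 0.142743.
Cmin,ss = (D/Vd)·f/(1−f), so D = Cmin,ss·Vd·(1−f)/f.
D = 2 × 142 × (1−f)/f ≈ 2 × 142 × 6.00560 ≈ 1705.59 mg.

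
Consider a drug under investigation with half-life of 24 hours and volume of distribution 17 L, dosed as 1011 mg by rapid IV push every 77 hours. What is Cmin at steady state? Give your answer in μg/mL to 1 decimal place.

7.2 μg/mL

k = ln2/t½ = ln2/24 ≈ 0.028881 h⁻¹; fraction remaining f = e^(−kτ) = e^(−0.028881×77) ≈ 0.1082.
Accumulation ratio R = 1/(1 − f) ≈ 1/0.8918 ≈ 1.1213.
Each bolus raises the concentration by D/Vd = 1011/17 ≈ 59.471 μg/mL.
Steady-state peak Cmax,ss = C₀·R ≈ 59.471 × 1.1213 ≈ 66.685 μg/mL.
Steady-state trough Cmin,ss = Cmax,ss·f ≈ 66.685 × 0.1082 ≈ 7.215 μg/mL.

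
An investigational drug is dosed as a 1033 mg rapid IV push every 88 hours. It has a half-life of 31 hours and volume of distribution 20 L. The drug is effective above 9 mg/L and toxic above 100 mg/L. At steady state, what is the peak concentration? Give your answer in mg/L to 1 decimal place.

k = ln2/t½ = ln2/31 ≈ 0.022360 h⁻¹; fraction remaining f = e^(−kτ) = e^(−0.022360×88) ≈ 0.1398.
Accumulation ratio R = 1/(1 − f) ≈ 1/0.8602 ≈ 1.1625.
Each bolus raises the concentration by D/Vd = 1033/20 ≈ 51.650 mg/L.
Steady-state peak Cmax,ss = C₀·R ≈ 51.650 × 1.1625 ≈ 60.043 mg/L.
Peak 60.0 mg/L vs MTC 100 mg/L: below toxic threshold.

60.0 mg/L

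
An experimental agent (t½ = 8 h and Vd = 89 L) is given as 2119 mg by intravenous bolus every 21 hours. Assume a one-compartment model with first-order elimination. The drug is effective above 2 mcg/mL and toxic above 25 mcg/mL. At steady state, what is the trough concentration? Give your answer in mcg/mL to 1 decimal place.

4.6 mcg/mL

k = ln2/t½ = ln2/8 ≈ 0.086643 h⁻¹; fraction remaining f = e^(−kτ) = e^(−0.086643×21) ≈ 0.1621.
Accumulation ratio R = 1/(1 − f) ≈ 1/0.8379 ≈ 1.1935.
Each bolus raises the concentration by D/Vd = 2119/89 ≈ 23.809 mcg/mL.
Steady-state peak Cmax,ss = C₀·R ≈ 23.809 × 1.1935 ≈ 28.416 mcg/mL.
One interval later, Cmin,ss = Cmax,ss·e^(−kτ) ≈ 28.416 × 0.1621 ≈ 4.606 mcg/mL.
Trough 4.6 mcg/mL vs MEC 2 mcg/mL: adequate.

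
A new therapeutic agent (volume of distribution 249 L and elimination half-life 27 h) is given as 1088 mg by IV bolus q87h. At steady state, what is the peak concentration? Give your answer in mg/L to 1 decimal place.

τ/t½ = 87/27 ≈ 3.2222, so fraction remaining f = (1/2)^(87/27) ≈ 0.1072.
Accumulation ratio R = 1/(1 − f) ≈ 1/0.8928 ≈ 1.1201.
Each bolus raises the concentration by D/Vd = 1088/249 ≈ 4.369 mg/L.
Steady-state peak Cmax,ss = C₀·R ≈ 4.369 × 1.1201 ≈ 4.894 mg/L.

4.9 mg/L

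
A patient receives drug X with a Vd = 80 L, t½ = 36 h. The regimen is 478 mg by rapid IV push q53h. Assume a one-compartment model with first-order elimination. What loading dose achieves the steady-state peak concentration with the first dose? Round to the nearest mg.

f = (1/2)^(53/36) ≈ 0.360427; accumulation ratio R = 1/(1−f) ≈ 1.56354.
Loading dose to hit Cmax,ss on first dose: D_load = D_maint·R ≈ 478 × 1.56354 ≈ 747.37 mg.

747 mg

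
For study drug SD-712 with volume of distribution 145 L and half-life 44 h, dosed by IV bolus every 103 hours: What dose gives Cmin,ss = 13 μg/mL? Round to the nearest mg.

τ/t½ = 103/44 ≈ 2.3409, so f = (1/2)^(103/44) ≈ 0.197386.
Cmin,ss = (D/Vd)·f/(1−f), so D = Cmin,ss·Vd·(1−f)/f.
D = 13 × 145 × (1−f)/f ≈ 13 × 145 × 4.06622 ≈ 7664.82 mg.

7665 mg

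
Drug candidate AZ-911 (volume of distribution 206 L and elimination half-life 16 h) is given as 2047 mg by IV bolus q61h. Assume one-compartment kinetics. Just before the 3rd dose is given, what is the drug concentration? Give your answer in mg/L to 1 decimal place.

f = (1/2)^(τ/t½) = (1/2)^(61/16) ≈ 0.0712.
C₀ = D/Vd = 2047/206 ≈ 9.937 mg/L.
Before the 3rd dose, 2 doses have been given. Superposition: Cmin = C₀·(f + f²).
≈ 9.937 × (0.0712 + 0.0051) ≈ 9.937 × 0.0763 ≈ 0.758 mg/L.

0.8 mg/L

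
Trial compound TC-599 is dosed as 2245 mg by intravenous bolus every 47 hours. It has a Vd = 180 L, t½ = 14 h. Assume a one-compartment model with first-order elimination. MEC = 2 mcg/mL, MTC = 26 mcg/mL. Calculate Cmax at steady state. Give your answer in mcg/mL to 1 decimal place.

k = ln2/t½ = ln2/14 ≈ 0.049511 h⁻¹; fraction remaining f = e^(−kτ) = e^(−0.049511×47) ≈ 0.0976.
At steady state, accumulation factor R = 1/(1 − e^(−kτ)) ≈ 1.1082.
Each bolus raises the concentration by D/Vd = 2245/180 ≈ 12.472 mcg/mL.
Cmax,ss = C₀/(1 − f) ≈ 12.472/0.9024 ≈ 13.821 mcg/mL.
Peak 13.8 mcg/mL vs MTC 26 mcg/mL: below toxic threshold.

13.8 mcg/mL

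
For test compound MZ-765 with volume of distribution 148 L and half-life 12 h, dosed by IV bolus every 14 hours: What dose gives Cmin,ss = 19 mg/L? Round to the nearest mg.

3501 mg

τ/t½ = 14/12 ≈ 1.1667, so f = (1/2)^(14/12) ≈ 0.445449.
Cmin,ss = (D/Vd)·f/(1−f), so D = Cmin,ss·Vd·(1−f)/f.
D = 19 × 148 × (1−f)/f ≈ 19 × 148 × 1.24493 ≈ 3500.74 mg.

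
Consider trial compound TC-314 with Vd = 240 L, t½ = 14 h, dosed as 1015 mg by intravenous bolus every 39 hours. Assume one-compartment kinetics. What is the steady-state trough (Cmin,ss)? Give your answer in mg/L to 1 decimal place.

0.7 mg/L

k = ln2/t½ = ln2/14 ≈ 0.049511 h⁻¹; fraction remaining f = e^(−kτ) = e^(−0.049511×39) ≈ 0.1450.
At steady state, accumulation factor R = 1/(1 − e^(−kτ)) ≈ 1.1696.
Each bolus raises the concentration by D/Vd = 1015/240 ≈ 4.229 mg/L.
Steady-state peak Cmax,ss = C₀·R ≈ 4.229 × 1.1696 ≈ 4.946 mg/L.
Steady-state trough Cmin,ss = Cmax,ss·f ≈ 4.946 × 0.1450 ≈ 0.717 mg/L.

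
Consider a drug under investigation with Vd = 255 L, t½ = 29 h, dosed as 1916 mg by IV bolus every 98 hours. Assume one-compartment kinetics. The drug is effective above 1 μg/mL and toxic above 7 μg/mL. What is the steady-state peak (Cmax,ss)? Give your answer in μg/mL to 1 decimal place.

8.3 μg/mL

τ/t½ = 98/29 ≈ 3.3793, so fraction remaining f = (1/2)^(98/29) ≈ 0.0961.
At steady state, accumulation factor R = 1/(1 − e^(−kτ)) ≈ 1.1063.
Each bolus raises the concentration by D/Vd = 1916/255 ≈ 7.514 μg/mL.
Cmax,ss = C₀/(1 − f) ≈ 7.514/0.9039 ≈ 8.313 μg/mL.
Peak 8.3 μg/mL vs MTC 7 μg/mL: exceeds toxic threshold.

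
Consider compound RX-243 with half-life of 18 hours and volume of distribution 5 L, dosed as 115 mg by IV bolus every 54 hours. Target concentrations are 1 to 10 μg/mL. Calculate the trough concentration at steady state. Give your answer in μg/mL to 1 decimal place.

The dosing interval is 3 half-lives, so f = 2^(−3) = 0.125.
Accumulation ratio R = 1/(1 − f) = 1/0.875 = 8/7.
Single-dose peak C₀ = D/Vd = 115/5 = 23 μg/mL.
Steady-state peak Cmax,ss = C₀·R = 23 × 8/7 ≈ 26.286 μg/mL.
Steady-state trough Cmin,ss = Cmax,ss·f ≈ 26.286 × 0.125 ≈ 3.286 μg/mL.
Trough 3.3 μg/mL vs MEC 1 μg/mL: adequate.

3.3 μg/mL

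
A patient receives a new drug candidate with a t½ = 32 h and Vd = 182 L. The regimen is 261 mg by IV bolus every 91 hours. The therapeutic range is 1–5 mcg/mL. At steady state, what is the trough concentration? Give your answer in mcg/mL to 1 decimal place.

τ/t½ = 91/32 ≈ 2.8438, so fraction remaining f = (1/2)^(91/32) ≈ 0.1393.
Each bolus raises the concentration by D/Vd = 261/182 ≈ 1.434 mcg/mL.
Steady-state trough Cmin,ss = C₀·f/(1−f) ≈ 1.434 × 0.1393/0.8607 ≈ 0.232 mcg/mL.
Trough 0.2 mcg/mL vs MEC 1 mcg/mL: subtherapeutic.

0.2 mcg/mL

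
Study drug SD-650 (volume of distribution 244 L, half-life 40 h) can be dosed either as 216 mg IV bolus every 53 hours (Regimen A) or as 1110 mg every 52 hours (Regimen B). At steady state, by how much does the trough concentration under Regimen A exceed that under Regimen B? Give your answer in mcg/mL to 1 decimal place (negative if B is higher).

Regimen A: f = (1/2)^(53/40) ≈ 0.3991; Cmin,ss = (216/244)·f/(1−f) ≈ 0.588 mcg/mL.
Regimen B: f = (1/2)^(52/40) ≈ 0.4061; Cmin,ss = (1110/244)·f/(1−f) ≈ 3.111 mcg/mL.
Difference ≈ 0.588 − 3.111 ≈ -2.523 mcg/mL.

-2.5 mcg/mL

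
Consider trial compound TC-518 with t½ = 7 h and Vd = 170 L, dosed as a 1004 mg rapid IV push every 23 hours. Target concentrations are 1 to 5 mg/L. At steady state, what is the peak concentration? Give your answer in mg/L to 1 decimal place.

6.6 mg/L

Over one 23-h interval, 23/7 ≈ 3.2857 half-lives elapse, leaving f ≈ 0.1025 of each dose.
Accumulation ratio R = 1/(1 − f) ≈ 1/0.8975 ≈ 1.1142.
Single-dose peak C₀ = D/Vd = 1004/170 ≈ 5.906 mg/L.
Cmax,ss = C₀/(1 − f) ≈ 5.906/0.8975 ≈ 6.581 mg/L.
Peak 6.6 mg/L vs MTC 5 mg/L: exceeds toxic threshold.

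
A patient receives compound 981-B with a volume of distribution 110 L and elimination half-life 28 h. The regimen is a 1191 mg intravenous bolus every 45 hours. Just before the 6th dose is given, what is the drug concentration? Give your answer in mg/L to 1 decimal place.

5.3 mg/L

f = (1/2)^(τ/t½) = (1/2)^(45/28) ≈ 0.3282.
C₀ = D/Vd = 1191/110 ≈ 10.827 mg/L.
Before the 6th dose, 5 doses have been given. Superposition: Cmin = C₀·(f + f² + … + f^5).
≈ 10.827 × (0.3282 + 0.1077 + 0.0354 + 0.0116 + 0.0038) ≈ 10.827 × 0.4867 ≈ 5.270 mg/L.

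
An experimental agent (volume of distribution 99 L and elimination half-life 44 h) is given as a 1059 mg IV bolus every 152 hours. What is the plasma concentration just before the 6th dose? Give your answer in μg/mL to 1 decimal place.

f = (1/2)^(τ/t½) = (1/2)^(152/44) ≈ 0.0912.
C₀ = D/Vd = 1059/99 ≈ 10.697 μg/mL.
Before the 6th dose, 5 doses have been given. Superposition: Cmin = C₀·(f + f² + … + f^5).
≈ 10.697 × (0.0912 + 0.0083 + 0.0008 + 0.0001 + 0.0000) ≈ 10.697 × 0.1004 ≈ 1.074 μg/mL.

1.1 μg/mL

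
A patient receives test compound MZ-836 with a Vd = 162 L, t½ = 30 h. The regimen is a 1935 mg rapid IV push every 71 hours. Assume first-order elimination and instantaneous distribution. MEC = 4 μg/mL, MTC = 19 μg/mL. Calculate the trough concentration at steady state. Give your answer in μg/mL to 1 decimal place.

2.9 μg/mL

Over one 71-h interval, 71/30 ≈ 2.3667 half-lives elapse, leaving f ≈ 0.1939 of each dose.
At steady state, accumulation factor R = 1/(1 − e^(−kτ)) ≈ 1.2405.
Single-dose peak C₀ = D/Vd = 1935/162 ≈ 11.944 μg/mL.
Steady-state peak Cmax,ss = C₀·R ≈ 11.944 × 1.2405 ≈ 14.817 μg/mL.
One interval later, Cmin,ss = Cmax,ss·e^(−kτ) ≈ 14.817 × 0.1939 ≈ 2.873 μg/mL.
Trough 2.9 μg/mL vs MEC 4 μg/mL: subtherapeutic.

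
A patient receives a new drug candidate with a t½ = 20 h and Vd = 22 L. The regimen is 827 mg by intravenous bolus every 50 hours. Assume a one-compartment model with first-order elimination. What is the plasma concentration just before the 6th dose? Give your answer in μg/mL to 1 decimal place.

8.1 μg/mL

f = (1/2)^(τ/t½) = (1/2)^(50/20) ≈ 0.1768.
C₀ = D/Vd = 827/22 ≈ 37.591 μg/mL.
Before the 6th dose, 5 doses have been given. Superposition: Cmin = C₀·(f + f² + … + f^5).
≈ 37.591 × (0.1768 + 0.0313 + 0.0055 + 0.0010 + 0.0002) ≈ 37.591 × 0.2148 ≈ 8.075 μg/mL.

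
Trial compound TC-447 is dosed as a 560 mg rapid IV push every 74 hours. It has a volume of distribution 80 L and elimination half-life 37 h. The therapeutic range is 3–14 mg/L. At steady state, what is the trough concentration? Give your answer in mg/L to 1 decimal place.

τ = 74 h = 2 half-lives, so f = (1/2)^2 = 0.25.
Accumulation ratio R = 1/(1 − f) = 1/0.75 = 4/3.
Single-dose peak C₀ = D/Vd = 560/80 = 7 mg/L.
Steady-state peak Cmax,ss = C₀·R = 7 × 4/3 ≈ 9.333 mg/L.
Steady-state trough Cmin,ss = Cmax,ss·f ≈ 9.333 × 0.25 ≈ 2.333 mg/L.
Trough 2.3 mg/L vs MEC 3 mg/L: subtherapeutic.

2.3 mg/L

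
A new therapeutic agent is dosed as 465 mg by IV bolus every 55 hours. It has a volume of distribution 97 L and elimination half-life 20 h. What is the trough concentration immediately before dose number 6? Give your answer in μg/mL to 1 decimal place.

0.8 μg/mL

f = (1/2)^(τ/t½) = (1/2)^(55/20) ≈ 0.1487.
C₀ = D/Vd = 465/97 ≈ 4.794 μg/mL.
Before the 6th dose, 5 doses have been given. Superposition: Cmin = C₀·(f + f² + … + f^5).
≈ 4.794 × (0.1487 + 0.0221 + 0.0033 + 0.0005 + 0.0001) ≈ 4.794 × 0.1747 ≈ 0.838 μg/mL.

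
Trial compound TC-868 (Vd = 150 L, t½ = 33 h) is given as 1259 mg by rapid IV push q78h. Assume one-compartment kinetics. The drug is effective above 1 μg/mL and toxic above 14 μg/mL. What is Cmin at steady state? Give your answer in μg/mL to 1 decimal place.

k = ln2/t½ = ln2/33 ≈ 0.021004 h⁻¹; fraction remaining f = e^(−kτ) = e^(−0.021004×78) ≈ 0.1943.
At steady state, accumulation factor R = 1/(1 − e^(−kτ)) ≈ 1.2412.
Each bolus raises the concentration by D/Vd = 1259/150 ≈ 8.393 μg/mL.
Steady-state peak Cmax,ss = C₀·R ≈ 8.393 × 1.2412 ≈ 10.417 μg/mL.
One interval later, Cmin,ss = Cmax,ss·e^(−kτ) ≈ 10.417 × 0.1943 ≈ 2.024 μg/mL.
Trough 2.0 μg/mL vs MEC 1 μg/mL: adequate.

2.0 μg/mL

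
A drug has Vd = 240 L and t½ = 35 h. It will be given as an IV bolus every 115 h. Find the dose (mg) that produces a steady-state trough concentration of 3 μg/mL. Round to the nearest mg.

τ/t½ = 115/35 ≈ 3.2857, so f = (1/2)^(115/35) ≈ 0.102542.
Cmin,ss = (D/Vd)·f/(1−f), so D = Cmin,ss·Vd·(1−f)/f.
D = 3 × 240 × (1−f)/f ≈ 3 × 240 × 8.75210 ≈ 6301.51 mg.

6302 mg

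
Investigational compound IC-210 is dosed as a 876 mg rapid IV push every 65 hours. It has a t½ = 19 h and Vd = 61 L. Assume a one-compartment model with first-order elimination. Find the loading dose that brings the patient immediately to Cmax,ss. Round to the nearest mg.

966 mg

f = (1/2)^(65/19) ≈ 0.093360; accumulation ratio R = 1/(1−f) ≈ 1.10297.
Loading dose to hit Cmax,ss on first dose: D_load = D_maint·R ≈ 876 × 1.10297 ≈ 966.20 mg.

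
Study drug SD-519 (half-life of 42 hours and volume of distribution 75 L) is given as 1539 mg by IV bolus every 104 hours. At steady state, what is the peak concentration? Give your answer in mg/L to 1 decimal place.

k = ln2/t½ = ln2/42 ≈ 0.016504 h⁻¹; fraction remaining f = e^(−kτ) = e^(−0.016504×104) ≈ 0.1797.
At steady state, accumulation factor R = 1/(1 − e^(−kτ)) ≈ 1.2191.
Single-dose peak C₀ = D/Vd = 1539/75 ≈ 20.520 mg/L.
Steady-state peak Cmax,ss = C₀·R ≈ 20.520 × 1.2191 ≈ 25.016 mg/L.

25.0 mg/L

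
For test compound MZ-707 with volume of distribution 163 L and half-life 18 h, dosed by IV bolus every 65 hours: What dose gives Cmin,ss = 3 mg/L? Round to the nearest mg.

τ/t½ = 65/18 ≈ 3.6111, so f = (1/2)^(65/18) ≈ 0.081837.
Cmin,ss = (D/Vd)·f/(1−f), so D = Cmin,ss·Vd·(1−f)/f.
D = 3 × 163 × (1−f)/f ≈ 3 × 163 × 11.21941 ≈ 5486.29 mg.

5486 mg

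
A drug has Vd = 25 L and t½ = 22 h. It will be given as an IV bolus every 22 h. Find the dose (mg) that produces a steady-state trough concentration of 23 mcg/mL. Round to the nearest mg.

575 mg

τ/t½ = 22/22 ≈ 1, so f = (1/2)^(22/22) ≈ 0.500000.
Cmin,ss = (D/Vd)·f/(1−f), so D = Cmin,ss·Vd·(1−f)/f.
D = 23 × 25 × (1−f)/f ≈ 23 × 25 × 1.00000 ≈ 575.00 mg.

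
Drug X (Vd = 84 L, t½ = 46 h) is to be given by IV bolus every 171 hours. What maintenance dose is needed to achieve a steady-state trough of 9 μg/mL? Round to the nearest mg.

τ/t½ = 171/46 ≈ 3.7174, so f = (1/2)^(171/46) ≈ 0.076025.
Cmin,ss = (D/Vd)·f/(1−f), so D = Cmin,ss·Vd·(1−f)/f.
D = 9 × 84 × (1−f)/f ≈ 9 × 84 × 12.15357 ≈ 9188.10 mg.

9188 mg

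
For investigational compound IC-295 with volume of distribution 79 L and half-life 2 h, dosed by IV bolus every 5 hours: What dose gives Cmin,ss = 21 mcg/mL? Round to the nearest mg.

7726 mg

τ/t½ = 5/2 ≈ 2.5, so f = (1/2)^(5/2) ≈ 0.176777.
Cmin,ss = (D/Vd)·f/(1−f), so D = Cmin,ss·Vd·(1−f)/f.
D = 21 × 79 × (1−f)/f ≈ 21 × 79 × 4.65684 ≈ 7725.70 mg.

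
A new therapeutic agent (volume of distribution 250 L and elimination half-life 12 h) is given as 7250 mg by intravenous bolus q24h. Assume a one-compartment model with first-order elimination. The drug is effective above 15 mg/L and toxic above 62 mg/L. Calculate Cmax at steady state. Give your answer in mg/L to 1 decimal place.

τ = 24 h = 2 half-lives, so f = (1/2)^2 = 0.25.
At steady state, R = 1/(1 − 0.25) = 4/3.
Single-dose peak C₀ = D/Vd = 7250/250 = 29 mg/L.
Steady-state peak Cmax,ss = C₀·R = 29 × 4/3 ≈ 38.667 mg/L.
Peak 38.7 mg/L vs MTC 62 mg/L: below toxic threshold.

38.7 mg/L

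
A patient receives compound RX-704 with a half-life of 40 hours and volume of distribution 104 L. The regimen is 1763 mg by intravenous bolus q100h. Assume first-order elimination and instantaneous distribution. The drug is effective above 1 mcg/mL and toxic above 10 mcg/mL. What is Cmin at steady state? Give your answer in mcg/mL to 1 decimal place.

3.6 mcg/mL

Over one 100-h interval, 100/40 ≈ 2.5 half-lives elapse, leaving f ≈ 0.1768 of each dose.
Accumulation ratio R = 1/(1 − f) ≈ 1/0.8232 ≈ 1.2148.
Each bolus raises the concentration by D/Vd = 1763/104 ≈ 16.952 mcg/mL.
Steady-state peak Cmax,ss = C₀·R ≈ 16.952 × 1.2148 ≈ 20.593 mcg/mL.
One interval later, Cmin,ss = Cmax,ss·e^(−kτ) ≈ 20.593 × 0.1768 ≈ 3.641 mcg/mL.
Trough 3.6 mcg/mL vs MEC 1 mcg/mL: adequate.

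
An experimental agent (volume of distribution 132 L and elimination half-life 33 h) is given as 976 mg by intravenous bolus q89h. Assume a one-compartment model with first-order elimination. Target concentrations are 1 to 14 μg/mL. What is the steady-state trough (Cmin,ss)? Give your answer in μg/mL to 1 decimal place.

1.3 μg/mL

k = ln2/t½ = ln2/33 ≈ 0.021004 h⁻¹; fraction remaining f = e^(−kτ) = e^(−0.021004×89) ≈ 0.1542.
At steady state, accumulation factor R = 1/(1 − e^(−kτ)) ≈ 1.1823.
Single-dose peak C₀ = D/Vd = 976/132 ≈ 7.394 μg/mL.
Cmax,ss = C₀/(1 − f) ≈ 7.394/0.8458 ≈ 8.742 μg/mL.
One interval later, Cmin,ss = Cmax,ss·e^(−kτ) ≈ 8.742 × 0.1542 ≈ 1.348 μg/mL.
Trough 1.3 μg/mL vs MEC 1 μg/mL: adequate.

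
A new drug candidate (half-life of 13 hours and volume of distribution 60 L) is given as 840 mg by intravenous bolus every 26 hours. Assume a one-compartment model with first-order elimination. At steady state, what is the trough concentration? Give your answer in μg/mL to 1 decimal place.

4.7 μg/mL

τ = 26 h = 2 half-lives, so f = (1/2)^2 = 0.25.
Accumulation ratio R = 1/(1 − f) = 1/0.75 = 4/3.
Single-dose peak C₀ = D/Vd = 840/60 = 14 μg/mL.
Steady-state peak Cmax,ss = C₀·R = 14 × 4/3 ≈ 18.667 μg/mL.
Steady-state trough Cmin,ss = Cmax,ss·f ≈ 18.667 × 0.25 ≈ 4.667 μg/mL.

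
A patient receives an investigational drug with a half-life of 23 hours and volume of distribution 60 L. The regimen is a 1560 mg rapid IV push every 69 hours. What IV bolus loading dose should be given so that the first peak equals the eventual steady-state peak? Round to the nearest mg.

f = (1/2)^(69/23) ≈ 0.125000; accumulation ratio R = 1/(1−f) ≈ 1.14286.
Loading dose to hit Cmax,ss on first dose: D_load = D_maint·R ≈ 1560 × 1.14286 ≈ 1782.86 mg.

1783 mg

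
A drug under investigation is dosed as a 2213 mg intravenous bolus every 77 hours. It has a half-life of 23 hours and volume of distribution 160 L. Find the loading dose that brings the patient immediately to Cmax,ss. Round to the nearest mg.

f = (1/2)^(77/23) ≈ 0.098221; accumulation ratio R = 1/(1−f) ≈ 1.10892.
Loading dose to hit Cmax,ss on first dose: D_load = D_maint·R ≈ 2213 × 1.10892 ≈ 2454.04 mg.

2454 mg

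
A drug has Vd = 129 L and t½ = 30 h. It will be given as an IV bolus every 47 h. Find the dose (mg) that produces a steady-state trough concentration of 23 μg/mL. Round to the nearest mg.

5822 mg

τ/t½ = 47/30 ≈ 1.5667, so f = (1/2)^(47/30) ≈ 0.337587.
Cmin,ss = (D/Vd)·f/(1−f), so D = Cmin,ss·Vd·(1−f)/f.
D = 23 × 129 × (1−f)/f ≈ 23 × 129 × 1.96220 ≈ 5821.85 mg.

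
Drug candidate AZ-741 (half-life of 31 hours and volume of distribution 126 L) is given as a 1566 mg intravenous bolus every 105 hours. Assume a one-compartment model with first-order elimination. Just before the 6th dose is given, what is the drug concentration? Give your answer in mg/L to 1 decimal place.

f = (1/2)^(τ/t½) = (1/2)^(105/31) ≈ 0.0956.
C₀ = D/Vd = 1566/126 ≈ 12.429 mg/L.
Before the 6th dose, 5 doses have been given. Superposition: Cmin = C₀·(f + f² + … + f^5).
≈ 12.429 × (0.0956 + 0.0091 + 0.0009 + 0.0001 + 0.0000) ≈ 12.429 × 0.1057 ≈ 1.314 mg/L.

1.3 mg/L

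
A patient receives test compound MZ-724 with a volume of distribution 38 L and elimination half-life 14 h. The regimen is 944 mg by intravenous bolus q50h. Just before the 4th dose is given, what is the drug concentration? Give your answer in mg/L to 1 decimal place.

2.3 mg/L

f = (1/2)^(τ/t½) = (1/2)^(50/14) ≈ 0.0841.
C₀ = D/Vd = 944/38 ≈ 24.842 mg/L.
Before the 4th dose, 3 doses have been given. Superposition: Cmin = C₀·(f + f² + … + f^3).
≈ 24.842 × (0.0841 + 0.0071 + 0.0006) ≈ 24.842 × 0.0918 ≈ 2.280 mg/L.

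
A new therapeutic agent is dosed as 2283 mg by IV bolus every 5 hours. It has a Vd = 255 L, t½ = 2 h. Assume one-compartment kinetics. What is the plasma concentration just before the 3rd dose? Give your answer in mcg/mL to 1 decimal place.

1.9 mcg/mL

f = (1/2)^(τ/t½) = (1/2)^(5/2) ≈ 0.1768.
C₀ = D/Vd = 2283/255 ≈ 8.953 mcg/mL.
Before the 3rd dose, 2 doses have been given. Superposition: Cmin = C₀·(f + f²).
≈ 8.953 × (0.1768 + 0.0313) ≈ 8.953 × 0.2081 ≈ 1.863 mcg/mL.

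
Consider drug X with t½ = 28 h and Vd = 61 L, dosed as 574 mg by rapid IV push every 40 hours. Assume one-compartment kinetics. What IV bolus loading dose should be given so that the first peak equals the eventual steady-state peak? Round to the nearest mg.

f = (1/2)^(40/28) ≈ 0.371499; accumulation ratio R = 1/(1−f) ≈ 1.59109.
Loading dose to hit Cmax,ss on first dose: D_load = D_maint·R ≈ 574 × 1.59109 ≈ 913.29 mg.

913 mg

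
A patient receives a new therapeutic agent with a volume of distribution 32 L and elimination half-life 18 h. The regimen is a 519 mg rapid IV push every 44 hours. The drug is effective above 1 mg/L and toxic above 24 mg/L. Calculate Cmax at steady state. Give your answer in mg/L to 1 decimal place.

k = ln2/t½ = ln2/18 ≈ 0.038508 h⁻¹; fraction remaining f = e^(−kτ) = e^(−0.038508×44) ≈ 0.1837.
Accumulation ratio R = 1/(1 − f) ≈ 1/0.8163 ≈ 1.2250.
Single-dose peak C₀ = D/Vd = 519/32 ≈ 16.219 mg/L.
Steady-state peak Cmax,ss = C₀·R ≈ 16.219 × 1.2250 ≈ 19.868 mg/L.
Peak 19.9 mg/L vs MTC 24 mg/L: below toxic threshold.

19.9 mg/L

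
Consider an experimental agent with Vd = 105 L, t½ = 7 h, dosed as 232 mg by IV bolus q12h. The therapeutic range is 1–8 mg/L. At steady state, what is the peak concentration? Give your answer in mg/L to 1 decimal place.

Over one 12-h interval, 12/7 ≈ 1.7143 half-lives elapse, leaving f ≈ 0.3048 of each dose.
At steady state, accumulation factor R = 1/(1 − e^(−kτ)) ≈ 1.4384.
Single-dose peak C₀ = D/Vd = 232/105 ≈ 2.210 mg/L.
Steady-state peak Cmax,ss = C₀·R ≈ 2.210 × 1.4384 ≈ 3.179 mg/L.
Peak 3.2 mg/L vs MTC 8 mg/L: below toxic threshold.

3.2 mg/L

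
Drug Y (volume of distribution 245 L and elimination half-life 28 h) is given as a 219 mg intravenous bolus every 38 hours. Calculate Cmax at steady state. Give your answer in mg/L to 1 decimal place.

1.5 mg/L

Over one 38-h interval, 38/28 ≈ 1.3571 half-lives elapse, leaving f ≈ 0.3904 of each dose.
At steady state, accumulation factor R = 1/(1 − e^(−kτ)) ≈ 1.6404.
Single-dose peak C₀ = D/Vd = 219/245 ≈ 0.894 mg/L.
Steady-state peak Cmax,ss = C₀·R ≈ 0.894 × 1.6404 ≈ 1.467 mg/L.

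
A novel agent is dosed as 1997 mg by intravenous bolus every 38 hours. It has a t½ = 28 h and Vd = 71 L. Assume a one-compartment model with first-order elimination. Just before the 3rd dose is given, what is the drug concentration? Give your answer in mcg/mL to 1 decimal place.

15.3 mcg/mL

f = (1/2)^(τ/t½) = (1/2)^(38/28) ≈ 0.3904.
C₀ = D/Vd = 1997/71 ≈ 28.127 mcg/mL.
Before the 3rd dose, 2 doses have been given. Superposition: Cmin = C₀·(f + f²).
≈ 28.127 × (0.3904 + 0.1524) ≈ 28.127 × 0.5428 ≈ 15.267 mcg/mL.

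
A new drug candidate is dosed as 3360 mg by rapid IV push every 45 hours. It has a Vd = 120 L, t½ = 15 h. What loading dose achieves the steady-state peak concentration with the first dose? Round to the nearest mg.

3840 mg

f = (1/2)^(45/15) ≈ 0.125000; accumulation ratio R = 1/(1−f) ≈ 1.14286.
Loading dose to hit Cmax,ss on first dose: D_load = D_maint·R ≈ 3360 × 1.14286 ≈ 3840.01 mg.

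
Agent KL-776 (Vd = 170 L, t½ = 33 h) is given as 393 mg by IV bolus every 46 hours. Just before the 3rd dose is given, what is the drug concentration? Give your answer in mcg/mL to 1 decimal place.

f = (1/2)^(τ/t½) = (1/2)^(46/33) ≈ 0.3805.
C₀ = D/Vd = 393/170 ≈ 2.312 mcg/mL.
Before the 3rd dose, 2 doses have been given. Superposition: Cmin = C₀·(f + f²).
≈ 2.312 × (0.3805 + 0.1448) ≈ 2.312 × 0.5253 ≈ 1.214 mcg/mL.

1.2 mcg/mL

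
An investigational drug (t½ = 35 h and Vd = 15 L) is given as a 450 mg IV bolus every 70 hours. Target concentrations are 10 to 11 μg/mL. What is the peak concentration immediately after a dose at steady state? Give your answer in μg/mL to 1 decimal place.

40.0 μg/mL

τ = 70 h = 2 half-lives, so f = (1/2)^2 = 0.25.
At steady state, R = 1/(1 − 0.25) = 4/3.
Single-dose peak C₀ = D/Vd = 450/15 = 30 μg/mL.
Steady-state peak Cmax,ss = C₀·R = 30 × 4/3 ≈ 40.000 μg/mL.
Peak 40.0 μg/mL vs MTC 11 μg/mL: exceeds toxic threshold.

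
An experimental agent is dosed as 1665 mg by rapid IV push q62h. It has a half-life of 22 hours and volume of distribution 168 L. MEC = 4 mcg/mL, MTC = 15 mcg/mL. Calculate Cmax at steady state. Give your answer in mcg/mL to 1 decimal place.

k = ln2/t½ = ln2/22 ≈ 0.031507 h⁻¹; fraction remaining f = e^(−kτ) = e^(−0.031507×62) ≈ 0.1418.
Accumulation ratio R = 1/(1 − f) ≈ 1/0.8582 ≈ 1.1652.
Single-dose peak C₀ = D/Vd = 1665/168 ≈ 9.911 mcg/mL.
Cmax,ss = C₀/(1 − f) ≈ 9.911/0.8582 ≈ 11.549 mcg/mL.
Peak 11.5 mcg/mL vs MTC 15 mcg/mL: below toxic threshold.

11.5 mcg/mL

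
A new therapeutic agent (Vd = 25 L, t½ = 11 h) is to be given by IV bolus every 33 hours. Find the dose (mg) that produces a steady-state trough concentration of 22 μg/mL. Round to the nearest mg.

τ/t½ = 33/11 ≈ 3, so f = (1/2)^(33/11) ≈ 0.125000.
Cmin,ss = (D/Vd)·f/(1−f), so D = Cmin,ss·Vd·(1−f)/f.
D = 22 × 25 × (1−f)/f ≈ 22 × 25 × 7.00000 ≈ 3850.00 mg.

3850 mg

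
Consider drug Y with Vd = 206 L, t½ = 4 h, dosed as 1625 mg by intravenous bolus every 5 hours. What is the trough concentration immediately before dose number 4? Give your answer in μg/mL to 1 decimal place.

f = (1/2)^(τ/t½) = (1/2)^(5/4) ≈ 0.4204.
C₀ = D/Vd = 1625/206 ≈ 7.888 μg/mL.
Before the 4th dose, 3 doses have been given. Superposition: Cmin = C₀·(f + f² + … + f^3).
≈ 7.888 × (0.4204 + 0.1767 + 0.0743) ≈ 7.888 × 0.6714 ≈ 5.296 μg/mL.

5.3 μg/mL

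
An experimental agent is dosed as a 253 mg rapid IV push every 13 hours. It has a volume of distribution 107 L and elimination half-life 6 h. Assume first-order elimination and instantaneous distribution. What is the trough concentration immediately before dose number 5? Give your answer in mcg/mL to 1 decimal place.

f = (1/2)^(τ/t½) = (1/2)^(13/6) ≈ 0.2227.
C₀ = D/Vd = 253/107 ≈ 2.364 mcg/mL.
Before the 5th dose, 4 doses have been given. Superposition: Cmin = C₀·(f + f² + … + f^4).
≈ 2.364 × (0.2227 + 0.0496 + 0.0110 + 0.0025) ≈ 2.364 × 0.2858 ≈ 0.676 mcg/mL.

0.7 mcg/mL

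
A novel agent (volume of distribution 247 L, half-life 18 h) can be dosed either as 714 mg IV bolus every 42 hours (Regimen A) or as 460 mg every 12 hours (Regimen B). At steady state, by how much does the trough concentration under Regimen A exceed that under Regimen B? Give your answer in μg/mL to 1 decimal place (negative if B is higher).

Regimen A: f = (1/2)^(42/18) ≈ 0.1984; Cmin,ss = (714/247)·f/(1−f) ≈ 0.715 μg/mL.
Regimen B: f = (1/2)^(12/18) ≈ 0.6300; Cmin,ss = (460/247)·f/(1−f) ≈ 3.171 μg/mL.
Difference ≈ 0.715 − 3.171 ≈ -2.456 μg/mL.

-2.5 μg/mL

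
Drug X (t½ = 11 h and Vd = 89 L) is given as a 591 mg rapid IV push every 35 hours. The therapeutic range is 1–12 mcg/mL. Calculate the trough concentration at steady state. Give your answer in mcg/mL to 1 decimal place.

k = ln2/t½ = ln2/11 ≈ 0.063013 h⁻¹; fraction remaining f = e^(−kτ) = e^(−0.063013×35) ≈ 0.1102.
Each bolus raises the concentration by D/Vd = 591/89 ≈ 6.640 mcg/mL.
Steady-state trough Cmin,ss = C₀·f/(1−f) ≈ 6.640 × 0.1102/0.8898 ≈ 0.822 mcg/mL.
Trough 0.8 mcg/mL vs MEC 1 mcg/mL: subtherapeutic.

0.8 mcg/mL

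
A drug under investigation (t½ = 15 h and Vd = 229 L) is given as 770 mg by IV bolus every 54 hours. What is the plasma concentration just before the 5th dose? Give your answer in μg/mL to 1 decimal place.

0.3 μg/mL

f = (1/2)^(τ/t½) = (1/2)^(54/15) ≈ 0.0825.
C₀ = D/Vd = 770/229 ≈ 3.362 μg/mL.
Before the 5th dose, 4 doses have been given. Superposition: Cmin = C₀·(f + f² + … + f^4).
≈ 3.362 × (0.0825 + 0.0068 + 0.0006 + 0.0000) ≈ 3.362 × 0.0899 ≈ 0.302 μg/mL.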